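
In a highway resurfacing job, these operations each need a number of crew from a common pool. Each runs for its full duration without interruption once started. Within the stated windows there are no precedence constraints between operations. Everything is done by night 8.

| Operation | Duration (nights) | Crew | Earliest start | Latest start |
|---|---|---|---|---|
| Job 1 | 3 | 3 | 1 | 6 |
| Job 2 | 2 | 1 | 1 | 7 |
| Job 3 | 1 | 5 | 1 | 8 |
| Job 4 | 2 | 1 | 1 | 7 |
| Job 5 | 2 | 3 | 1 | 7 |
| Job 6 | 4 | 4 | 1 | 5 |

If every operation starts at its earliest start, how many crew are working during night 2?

At early start, night 2 has: Job 1, Job 2, Job 4, Job 5, Job 6.
Demand: 3 + 1 + 1 + 3 + 4 = 12.

12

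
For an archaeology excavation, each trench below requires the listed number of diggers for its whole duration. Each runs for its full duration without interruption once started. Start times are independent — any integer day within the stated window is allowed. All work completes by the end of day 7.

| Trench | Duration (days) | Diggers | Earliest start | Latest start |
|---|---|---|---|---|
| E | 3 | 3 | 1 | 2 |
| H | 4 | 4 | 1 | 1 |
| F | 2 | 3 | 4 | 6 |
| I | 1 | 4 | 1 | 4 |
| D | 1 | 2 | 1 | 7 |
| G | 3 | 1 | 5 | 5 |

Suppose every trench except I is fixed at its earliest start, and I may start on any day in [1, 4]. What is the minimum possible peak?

11

I@1: d1:13  d2:7  d3:7  d4:7  d5:4  d6:1  d7:1 → peak 13
I@2: d1:9  d2:11  d3:7  d4:7  d5:4  d6:1  d7:1 → peak 11
I@3: d1:9  d2:7  d3:11  d4:7  d5:4  d6:1  d7:1 → peak 11
I@4: d1:9  d2:7  d3:7  d4:11  d5:4  d6:1  d7:1 → peak 11
Best is I@2, peak 11.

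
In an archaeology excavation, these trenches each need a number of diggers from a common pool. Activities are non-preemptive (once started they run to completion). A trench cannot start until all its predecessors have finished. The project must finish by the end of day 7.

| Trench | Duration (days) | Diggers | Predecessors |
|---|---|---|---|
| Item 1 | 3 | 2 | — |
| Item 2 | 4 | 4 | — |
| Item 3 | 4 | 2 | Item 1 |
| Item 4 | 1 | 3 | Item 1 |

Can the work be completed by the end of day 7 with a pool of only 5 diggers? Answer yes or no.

The minimum achievable peak is 6; 5 < 6, so no feasible schedule stays within the cap.

no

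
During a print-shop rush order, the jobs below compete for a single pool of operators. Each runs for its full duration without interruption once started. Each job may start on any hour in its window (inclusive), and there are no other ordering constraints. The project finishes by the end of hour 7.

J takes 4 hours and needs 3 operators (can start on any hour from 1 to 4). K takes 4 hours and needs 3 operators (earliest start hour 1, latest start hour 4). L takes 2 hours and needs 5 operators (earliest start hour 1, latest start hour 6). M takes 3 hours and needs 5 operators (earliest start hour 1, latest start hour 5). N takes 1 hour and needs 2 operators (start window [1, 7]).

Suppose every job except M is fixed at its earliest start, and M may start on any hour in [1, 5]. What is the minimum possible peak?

13

M@1: h1:18  h2:16  h3:11  h4:6  h5:0  h6:0  h7:0 → peak 18
M@2: h1:13  h2:16  h3:11  h4:11  h5:0  h6:0  h7:0 → peak 16
M@3: h1:13  h2:11  h3:11  h4:11  h5:5  h6:0  h7:0 → peak 13
M@4: h1:13  h2:11  h3:6  h4:11  h5:5  h6:5  h7:0 → peak 13
M@5: h1:13  h2:11  h3:6  h4:6  h5:5  h6:5  h7:5 → peak 13
Best is M@3, peak 13.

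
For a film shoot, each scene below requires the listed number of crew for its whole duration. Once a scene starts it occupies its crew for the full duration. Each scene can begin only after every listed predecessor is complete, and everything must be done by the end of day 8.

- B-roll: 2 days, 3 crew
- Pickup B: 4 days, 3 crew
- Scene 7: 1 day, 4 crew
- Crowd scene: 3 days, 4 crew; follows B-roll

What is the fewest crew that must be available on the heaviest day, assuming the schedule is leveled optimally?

Early-start (B-roll@1, Pickup B@1, Scene 7@1, Crowd scene@3) gives peak 10: d1:10  d2:6  d3:7  d4:7  d5:4  d6:0  d7:0  d8:0.
Shift Scene 7→5, Crowd scene→6.
Schedule B-roll@1, Pickup B@1, Scene 7@5, Crowd scene@6: d1:6  d2:6  d3:3  d4:3  d5:4  d6:4  d7:4  d8:4 — peak 6.

6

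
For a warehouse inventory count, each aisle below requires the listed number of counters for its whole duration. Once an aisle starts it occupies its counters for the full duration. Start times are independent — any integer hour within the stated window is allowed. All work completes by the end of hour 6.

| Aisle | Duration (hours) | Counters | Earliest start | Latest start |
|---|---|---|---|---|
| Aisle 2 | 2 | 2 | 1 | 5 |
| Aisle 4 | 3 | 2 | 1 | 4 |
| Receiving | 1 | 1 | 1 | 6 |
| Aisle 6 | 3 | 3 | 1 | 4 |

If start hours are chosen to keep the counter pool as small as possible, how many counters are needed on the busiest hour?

4

Early-start (Aisle 2@1, Aisle 4@1, Receiving@1, Aisle 6@1) gives peak 8: h1:8  h2:7  h3:5  h4:0  h5:0  h6:0.
Shift Receiving→3, Aisle 6→4.
Schedule Aisle 2@1, Aisle 4@1, Receiving@3, Aisle 6@4: h1:4  h2:4  h3:3  h4:3  h5:3  h6:3 — peak 4.
Total counter-hours = 20 over 6 hours ⇒ peak ≥ ⌈20/6⌉ = 4, so 4 is optimal.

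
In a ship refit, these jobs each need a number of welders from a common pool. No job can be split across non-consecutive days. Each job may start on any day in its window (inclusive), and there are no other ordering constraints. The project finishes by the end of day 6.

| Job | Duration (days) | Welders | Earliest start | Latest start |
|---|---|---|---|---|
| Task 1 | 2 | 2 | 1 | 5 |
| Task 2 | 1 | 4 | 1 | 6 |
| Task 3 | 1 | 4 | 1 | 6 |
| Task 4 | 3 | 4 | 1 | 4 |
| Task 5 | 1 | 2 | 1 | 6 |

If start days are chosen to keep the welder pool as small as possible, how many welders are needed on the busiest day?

Early-start (Task 1@1, Task 2@1, Task 3@1, Task 4@1, Task 5@1) gives peak 16: d1:16  d2:6  d3:4  d4:0  d5:0  d6:0.
Shift Task 3→2, Task 4→3, Task 5→3.
Schedule Task 1@1, Task 2@1, Task 3@2, Task 4@3, Task 5@3: d1:6  d2:6  d3:6  d4:4  d5:4  d6:0 — peak 6.

6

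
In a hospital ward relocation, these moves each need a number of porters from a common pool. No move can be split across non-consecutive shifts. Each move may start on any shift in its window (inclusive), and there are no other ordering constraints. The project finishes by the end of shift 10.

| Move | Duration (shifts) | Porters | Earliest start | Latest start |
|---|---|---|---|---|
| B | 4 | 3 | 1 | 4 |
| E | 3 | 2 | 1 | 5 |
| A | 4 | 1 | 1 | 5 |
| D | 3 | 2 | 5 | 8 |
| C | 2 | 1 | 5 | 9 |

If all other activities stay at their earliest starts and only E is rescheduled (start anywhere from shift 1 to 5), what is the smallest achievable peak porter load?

E@1: s1:6  s2:6  s3:6  s4:4  s5:3  s6:3  s7:2  s8:0  s9:0  s10:0 → peak 6
E@2: s1:4  s2:6  s3:6  s4:6  s5:3  s6:3  s7:2  s8:0  s9:0  s10:0 → peak 6
E@3: s1:4  s2:4  s3:6  s4:6  s5:5  s6:3  s7:2  s8:0  s9:0  s10:0 → peak 6
E@4: s1:4  s2:4  s3:4  s4:6  s5:5  s6:5  s7:2  s8:0  s9:0  s10:0 → peak 6
E@5: s1:4  s2:4  s3:4  s4:4  s5:5  s6:5  s7:4  s8:0  s9:0  s10:0 → peak 5
Best is E@5, peak 5.

5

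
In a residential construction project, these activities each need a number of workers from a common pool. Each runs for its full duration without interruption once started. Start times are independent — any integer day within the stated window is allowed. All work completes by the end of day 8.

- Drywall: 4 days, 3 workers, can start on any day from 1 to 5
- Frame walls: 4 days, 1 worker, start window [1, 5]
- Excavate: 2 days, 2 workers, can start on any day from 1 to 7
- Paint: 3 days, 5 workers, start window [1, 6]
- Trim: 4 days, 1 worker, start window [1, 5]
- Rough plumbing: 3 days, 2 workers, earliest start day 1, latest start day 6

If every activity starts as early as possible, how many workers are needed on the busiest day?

14

Early-start schedule: Drywall@1, Frame walls@1, Excavate@1, Paint@1, Trim@1, Rough plumbing@1.
Load per day: day 1: 14, day 2: 14, day 3: 12, day 4: 5, day 5: 0, day 6: 0, day 7: 0, day 8: 0.
Peak is 14.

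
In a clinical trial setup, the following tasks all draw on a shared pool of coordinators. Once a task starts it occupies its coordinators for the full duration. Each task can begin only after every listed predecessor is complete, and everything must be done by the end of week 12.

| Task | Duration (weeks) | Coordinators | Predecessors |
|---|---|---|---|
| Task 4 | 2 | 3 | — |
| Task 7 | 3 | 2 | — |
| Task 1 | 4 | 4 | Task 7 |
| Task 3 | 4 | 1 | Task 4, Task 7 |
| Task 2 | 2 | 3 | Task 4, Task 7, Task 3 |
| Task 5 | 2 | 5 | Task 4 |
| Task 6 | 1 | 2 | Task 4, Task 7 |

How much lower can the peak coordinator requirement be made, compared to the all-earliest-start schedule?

Early-start peak: w1:5  w2:5  w3:7  w4:12  w5:5  w6:5  w7:5  w8:3  w9:3  w10:0  w11:0  w12:0 ⇒ 12.
Leveled (Task 4@1, Task 7@1, Task 1@4, Task 3@4, Task 2@8, Task 5@10, Task 6@8): w1:5  w2:5  w3:2  w4:5  w5:5  w6:5  w7:5  w8:5  w9:3  w10:5  w11:5  w12:0 ⇒ 5.
Reduction 12 − 5 = 7.

7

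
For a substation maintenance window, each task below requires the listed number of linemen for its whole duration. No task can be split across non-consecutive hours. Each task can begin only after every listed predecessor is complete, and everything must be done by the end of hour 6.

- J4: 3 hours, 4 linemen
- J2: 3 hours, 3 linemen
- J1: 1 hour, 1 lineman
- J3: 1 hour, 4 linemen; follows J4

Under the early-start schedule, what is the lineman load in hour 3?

At early start, hour 3 has: J4, J2.
Demand: 4 + 3 = 7.

7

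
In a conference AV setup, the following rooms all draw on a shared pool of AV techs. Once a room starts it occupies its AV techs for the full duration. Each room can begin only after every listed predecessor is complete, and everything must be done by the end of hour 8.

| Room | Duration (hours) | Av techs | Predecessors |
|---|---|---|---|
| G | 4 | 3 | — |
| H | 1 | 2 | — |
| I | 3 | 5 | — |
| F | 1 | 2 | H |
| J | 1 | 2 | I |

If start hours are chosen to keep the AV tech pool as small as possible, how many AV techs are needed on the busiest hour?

Early-start (G@1, H@1, I@1, F@2, J@4) gives peak 10: h1:10  h2:10  h3:8  h4:5  h5:0  h6:0  h7:0  h8:0.
Shift I→5, J→8.
Schedule G@1, H@1, I@5, F@2, J@8: h1:5  h2:5  h3:3  h4:3  h5:5  h6:5  h7:5  h8:2 — peak 5.
Total AV tech-hours = 33 over 8 hours ⇒ peak ≥ ⌈33/8⌉ = 5, so 5 is optimal.

5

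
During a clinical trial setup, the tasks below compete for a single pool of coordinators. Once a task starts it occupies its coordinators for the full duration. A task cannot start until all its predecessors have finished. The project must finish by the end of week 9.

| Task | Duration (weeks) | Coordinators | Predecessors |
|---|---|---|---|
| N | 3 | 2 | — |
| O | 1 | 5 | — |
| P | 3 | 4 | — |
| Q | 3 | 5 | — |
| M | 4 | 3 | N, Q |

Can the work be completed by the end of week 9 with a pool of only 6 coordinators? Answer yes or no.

The minimum achievable peak is 7; 6 < 7, so no feasible schedule stays within the cap.

no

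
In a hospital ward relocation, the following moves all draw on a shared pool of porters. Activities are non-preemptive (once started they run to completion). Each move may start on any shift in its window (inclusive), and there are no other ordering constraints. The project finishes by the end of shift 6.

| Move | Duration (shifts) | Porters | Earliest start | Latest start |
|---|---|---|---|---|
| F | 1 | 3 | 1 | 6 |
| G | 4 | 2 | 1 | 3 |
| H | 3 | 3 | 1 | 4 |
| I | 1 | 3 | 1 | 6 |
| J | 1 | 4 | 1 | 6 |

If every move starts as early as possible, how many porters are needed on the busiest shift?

15

Early-start schedule: F@1, G@1, H@1, I@1, J@1.
Load per shift: shift 1: 15, shift 2: 5, shift 3: 5, shift 4: 2, shift 5: 0, shift 6: 0.
Peak is 15.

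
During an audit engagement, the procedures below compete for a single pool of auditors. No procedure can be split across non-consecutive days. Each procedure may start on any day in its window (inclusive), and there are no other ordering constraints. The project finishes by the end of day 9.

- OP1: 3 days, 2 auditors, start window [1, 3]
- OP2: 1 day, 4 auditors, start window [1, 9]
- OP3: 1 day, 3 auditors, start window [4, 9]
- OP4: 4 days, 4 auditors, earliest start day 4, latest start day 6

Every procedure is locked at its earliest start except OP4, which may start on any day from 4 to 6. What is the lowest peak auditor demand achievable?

6

OP4@4: d1:6  d2:2  d3:2  d4:7  d5:4  d6:4  d7:4  d8:0  d9:0 → peak 7
OP4@5: d1:6  d2:2  d3:2  d4:3  d5:4  d6:4  d7:4  d8:4  d9:0 → peak 6
OP4@6: d1:6  d2:2  d3:2  d4:3  d5:0  d6:4  d7:4  d8:4  d9:4 → peak 6
Best is OP4@5, peak 6.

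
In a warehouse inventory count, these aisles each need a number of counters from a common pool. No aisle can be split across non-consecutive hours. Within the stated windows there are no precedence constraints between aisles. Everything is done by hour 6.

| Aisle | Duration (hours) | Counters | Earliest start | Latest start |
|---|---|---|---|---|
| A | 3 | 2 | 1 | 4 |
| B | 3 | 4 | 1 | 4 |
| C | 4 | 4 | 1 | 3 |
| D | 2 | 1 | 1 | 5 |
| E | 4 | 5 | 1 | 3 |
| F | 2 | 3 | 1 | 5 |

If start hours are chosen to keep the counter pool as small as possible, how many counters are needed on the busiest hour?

13

Early-start (A@1, B@1, C@1, D@1, E@1, F@1) gives peak 19: h1:19  h2:19  h3:15  h4:9  h5:0  h6:0.
Shift B→4, F→5.
Schedule A@1, B@4, C@1, D@1, E@1, F@5: h1:12  h2:12  h3:11  h4:13  h5:7  h6:7 — peak 13.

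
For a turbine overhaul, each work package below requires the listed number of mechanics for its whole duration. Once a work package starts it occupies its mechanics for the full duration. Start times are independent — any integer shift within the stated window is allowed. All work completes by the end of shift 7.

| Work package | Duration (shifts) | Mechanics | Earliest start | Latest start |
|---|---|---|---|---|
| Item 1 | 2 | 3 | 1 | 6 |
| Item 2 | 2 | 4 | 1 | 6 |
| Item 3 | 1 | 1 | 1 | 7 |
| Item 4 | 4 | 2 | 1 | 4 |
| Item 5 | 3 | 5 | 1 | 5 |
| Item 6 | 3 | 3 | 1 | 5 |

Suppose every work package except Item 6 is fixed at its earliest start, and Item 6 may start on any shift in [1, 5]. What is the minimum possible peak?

Item 6@1: s1:18  s2:17  s3:10  s4:2  s5:0  s6:0  s7:0 → peak 18
Item 6@2: s1:15  s2:17  s3:10  s4:5  s5:0  s6:0  s7:0 → peak 17
Item 6@3: s1:15  s2:14  s3:10  s4:5  s5:3  s6:0  s7:0 → peak 15
Item 6@4: s1:15  s2:14  s3:7  s4:5  s5:3  s6:3  s7:0 → peak 15
Item 6@5: s1:15  s2:14  s3:7  s4:2  s5:3  s6:3  s7:3 → peak 15
Best is Item 6@3, peak 15.

15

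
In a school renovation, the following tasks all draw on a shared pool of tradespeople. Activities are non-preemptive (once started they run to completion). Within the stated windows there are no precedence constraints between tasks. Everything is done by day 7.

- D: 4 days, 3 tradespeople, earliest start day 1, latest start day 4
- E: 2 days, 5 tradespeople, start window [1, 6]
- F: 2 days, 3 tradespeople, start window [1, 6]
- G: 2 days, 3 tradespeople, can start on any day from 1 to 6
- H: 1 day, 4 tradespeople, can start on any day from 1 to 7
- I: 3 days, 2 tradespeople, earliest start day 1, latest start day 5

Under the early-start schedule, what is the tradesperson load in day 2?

At early start, day 2 has: D, E, F, G, I.
Demand: 3 + 5 + 3 + 3 + 2 = 16.

16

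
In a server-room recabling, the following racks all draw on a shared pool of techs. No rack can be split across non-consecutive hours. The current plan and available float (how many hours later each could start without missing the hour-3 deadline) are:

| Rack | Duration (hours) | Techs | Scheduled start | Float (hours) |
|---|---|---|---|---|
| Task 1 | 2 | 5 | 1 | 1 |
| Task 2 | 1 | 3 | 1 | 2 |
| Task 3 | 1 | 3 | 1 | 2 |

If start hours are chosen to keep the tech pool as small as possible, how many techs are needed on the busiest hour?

6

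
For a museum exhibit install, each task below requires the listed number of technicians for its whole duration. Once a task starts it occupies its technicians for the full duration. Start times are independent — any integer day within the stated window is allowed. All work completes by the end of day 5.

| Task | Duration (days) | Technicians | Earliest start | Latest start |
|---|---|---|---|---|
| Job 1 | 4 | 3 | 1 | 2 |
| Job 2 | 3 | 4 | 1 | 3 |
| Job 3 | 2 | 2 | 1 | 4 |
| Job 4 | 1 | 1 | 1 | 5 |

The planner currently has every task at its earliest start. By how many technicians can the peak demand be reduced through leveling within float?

3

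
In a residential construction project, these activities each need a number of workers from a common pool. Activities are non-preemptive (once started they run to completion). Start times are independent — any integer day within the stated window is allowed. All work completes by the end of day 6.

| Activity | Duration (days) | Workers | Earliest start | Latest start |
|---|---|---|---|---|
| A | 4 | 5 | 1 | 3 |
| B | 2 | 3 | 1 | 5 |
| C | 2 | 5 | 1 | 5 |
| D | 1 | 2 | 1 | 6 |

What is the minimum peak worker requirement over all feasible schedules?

Early-start (A@1, B@1, C@1, D@1) gives peak 15: d1:15  d2:13  d3:5  d4:5  d5:0  d6:0.
Shift C→5, D→3.
Schedule A@1, B@1, C@5, D@3: d1:8  d2:8  d3:7  d4:5  d5:5  d6:5 — peak 8.

8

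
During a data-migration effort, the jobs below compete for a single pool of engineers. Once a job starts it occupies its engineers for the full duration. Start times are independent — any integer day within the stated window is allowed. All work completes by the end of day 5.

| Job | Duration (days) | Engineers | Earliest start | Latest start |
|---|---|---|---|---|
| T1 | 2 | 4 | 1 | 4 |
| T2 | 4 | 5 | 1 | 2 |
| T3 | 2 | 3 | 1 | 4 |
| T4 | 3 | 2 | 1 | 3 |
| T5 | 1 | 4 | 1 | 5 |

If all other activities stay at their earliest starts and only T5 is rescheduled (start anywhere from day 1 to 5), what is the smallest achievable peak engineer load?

14

T5@1: d1:18  d2:14  d3:7  d4:5  d5:0 → peak 18
T5@2: d1:14  d2:18  d3:7  d4:5  d5:0 → peak 18
T5@3: d1:14  d2:14  d3:11  d4:5  d5:0 → peak 14
T5@4: d1:14  d2:14  d3:7  d4:9  d5:0 → peak 14
T5@5: d1:14  d2:14  d3:7  d4:5  d5:4 → peak 14
Best is T5@3, peak 14.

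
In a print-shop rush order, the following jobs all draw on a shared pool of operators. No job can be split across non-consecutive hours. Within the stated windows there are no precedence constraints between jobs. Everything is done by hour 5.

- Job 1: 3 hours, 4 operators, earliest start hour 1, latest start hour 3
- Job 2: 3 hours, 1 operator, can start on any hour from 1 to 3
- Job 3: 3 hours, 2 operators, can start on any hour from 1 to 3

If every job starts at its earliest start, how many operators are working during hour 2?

At early start, hour 2 has: Job 1, Job 2, Job 3.
Demand: 4 + 1 + 2 = 7.

7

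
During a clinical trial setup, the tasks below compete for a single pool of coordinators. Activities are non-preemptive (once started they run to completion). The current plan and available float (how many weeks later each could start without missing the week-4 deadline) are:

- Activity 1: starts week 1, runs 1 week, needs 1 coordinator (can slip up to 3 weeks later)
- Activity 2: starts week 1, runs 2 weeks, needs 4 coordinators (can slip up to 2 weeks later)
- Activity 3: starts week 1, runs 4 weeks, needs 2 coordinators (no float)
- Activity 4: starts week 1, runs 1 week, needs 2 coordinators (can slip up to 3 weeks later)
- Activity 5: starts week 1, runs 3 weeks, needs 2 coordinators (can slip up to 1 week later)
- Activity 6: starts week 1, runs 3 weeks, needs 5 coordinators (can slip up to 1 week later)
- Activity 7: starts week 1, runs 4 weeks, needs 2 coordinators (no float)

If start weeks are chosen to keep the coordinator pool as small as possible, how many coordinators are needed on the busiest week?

Early-start (Activity 1@1, Activity 2@1, Activity 3@1, Activity 4@1, Activity 5@1, Activity 6@1, Activity 7@1) gives peak 18: w1:18  w2:15  w3:11  w4:4.
Shift Activity 6→2.
Schedule Activity 1@1, Activity 2@1, Activity 3@1, Activity 4@1, Activity 5@1, Activity 6@2, Activity 7@1: w1:13  w2:15  w3:11  w4:9 — peak 15.

15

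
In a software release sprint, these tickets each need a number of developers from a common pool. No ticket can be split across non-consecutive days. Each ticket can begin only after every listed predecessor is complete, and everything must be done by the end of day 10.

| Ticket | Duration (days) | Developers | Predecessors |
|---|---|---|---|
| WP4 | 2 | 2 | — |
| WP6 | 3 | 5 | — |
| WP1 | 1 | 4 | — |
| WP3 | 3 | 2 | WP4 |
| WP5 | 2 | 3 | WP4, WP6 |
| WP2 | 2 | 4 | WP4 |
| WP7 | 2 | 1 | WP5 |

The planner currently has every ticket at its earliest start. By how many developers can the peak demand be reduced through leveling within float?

5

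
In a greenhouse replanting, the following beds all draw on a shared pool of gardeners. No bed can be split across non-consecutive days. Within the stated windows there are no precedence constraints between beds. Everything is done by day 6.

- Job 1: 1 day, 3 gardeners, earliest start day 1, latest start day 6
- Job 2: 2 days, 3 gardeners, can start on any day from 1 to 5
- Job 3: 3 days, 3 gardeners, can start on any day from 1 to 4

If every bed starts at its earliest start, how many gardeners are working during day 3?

At early start, day 3 has: Job 3.
Demand: 3 = 3.

3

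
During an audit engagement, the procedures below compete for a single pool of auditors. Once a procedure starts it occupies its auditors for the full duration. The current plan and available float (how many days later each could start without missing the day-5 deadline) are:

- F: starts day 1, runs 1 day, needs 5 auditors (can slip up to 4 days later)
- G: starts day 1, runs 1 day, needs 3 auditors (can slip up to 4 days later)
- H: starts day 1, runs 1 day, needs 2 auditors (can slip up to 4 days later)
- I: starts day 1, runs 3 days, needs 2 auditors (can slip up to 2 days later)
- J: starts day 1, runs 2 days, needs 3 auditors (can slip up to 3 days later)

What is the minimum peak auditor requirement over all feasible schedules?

5

Early-start (F@1, G@1, H@1, I@1, J@1) gives peak 15: d1:15  d2:5  d3:2  d4:0  d5:0.
Shift G→2, H→2, I→3, J→3.
Schedule F@1, G@2, H@2, I@3, J@3: d1:5  d2:5  d3:5  d4:5  d5:2 — peak 5.
Total auditor-days = 22 over 5 days ⇒ peak ≥ ⌈22/5⌉ = 5, so 5 is optimal.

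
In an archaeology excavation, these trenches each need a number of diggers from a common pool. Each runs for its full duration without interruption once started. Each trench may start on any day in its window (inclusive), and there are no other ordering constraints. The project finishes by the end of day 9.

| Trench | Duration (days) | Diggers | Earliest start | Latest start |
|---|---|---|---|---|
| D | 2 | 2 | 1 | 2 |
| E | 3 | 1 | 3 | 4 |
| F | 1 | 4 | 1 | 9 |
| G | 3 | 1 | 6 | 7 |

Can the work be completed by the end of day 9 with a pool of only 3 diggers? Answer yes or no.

The minimum achievable peak is 4; 3 < 4, so no feasible schedule stays within the cap.

no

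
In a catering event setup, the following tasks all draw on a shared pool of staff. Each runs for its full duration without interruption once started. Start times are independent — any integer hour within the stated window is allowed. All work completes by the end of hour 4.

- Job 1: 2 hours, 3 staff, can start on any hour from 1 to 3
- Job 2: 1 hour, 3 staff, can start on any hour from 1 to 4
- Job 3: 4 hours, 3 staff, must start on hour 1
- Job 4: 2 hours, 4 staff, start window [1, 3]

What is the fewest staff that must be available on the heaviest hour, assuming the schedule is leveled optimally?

9

Early-start (Job 1@1, Job 2@1, Job 3@1, Job 4@1) gives peak 13: h1:13  h2:10  h3:3  h4:3.
Shift Job 4→3.
Schedule Job 1@1, Job 2@1, Job 3@1, Job 4@3: h1:9  h2:6  h3:7  h4:7 — peak 9.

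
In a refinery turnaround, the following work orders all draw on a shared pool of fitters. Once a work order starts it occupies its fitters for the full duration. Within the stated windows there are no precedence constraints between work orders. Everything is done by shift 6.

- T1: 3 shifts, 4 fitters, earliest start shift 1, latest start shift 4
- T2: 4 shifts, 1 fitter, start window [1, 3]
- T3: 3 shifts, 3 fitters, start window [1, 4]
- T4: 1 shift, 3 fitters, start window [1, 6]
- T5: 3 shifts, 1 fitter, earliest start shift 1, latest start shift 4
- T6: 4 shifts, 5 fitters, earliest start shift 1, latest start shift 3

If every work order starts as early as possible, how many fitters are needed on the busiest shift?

17

Early-start schedule: T1@1, T2@1, T3@1, T4@1, T5@1, T6@1.
Load per shift: shift 1: 17, shift 2: 14, shift 3: 14, shift 4: 6, shift 5: 0, shift 6: 0.
Peak is 17.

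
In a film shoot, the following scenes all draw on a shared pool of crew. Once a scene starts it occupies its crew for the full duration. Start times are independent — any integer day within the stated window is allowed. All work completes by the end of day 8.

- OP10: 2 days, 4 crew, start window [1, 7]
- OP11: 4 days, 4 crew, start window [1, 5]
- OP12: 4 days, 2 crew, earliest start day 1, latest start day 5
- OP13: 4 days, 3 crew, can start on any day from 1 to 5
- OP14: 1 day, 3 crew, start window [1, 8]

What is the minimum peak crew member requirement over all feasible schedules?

7

Early-start (OP10@1, OP11@1, OP12@1, OP13@1, OP14@1) gives peak 16: d1:16  d2:13  d3:9  d4:9  d5:0  d6:0  d7:0  d8:0.
Shift OP11→3, OP13→5, OP14→7.
Schedule OP10@1, OP11@3, OP12@1, OP13@5, OP14@7: d1:6  d2:6  d3:6  d4:6  d5:7  d6:7  d7:6  d8:3 — peak 7.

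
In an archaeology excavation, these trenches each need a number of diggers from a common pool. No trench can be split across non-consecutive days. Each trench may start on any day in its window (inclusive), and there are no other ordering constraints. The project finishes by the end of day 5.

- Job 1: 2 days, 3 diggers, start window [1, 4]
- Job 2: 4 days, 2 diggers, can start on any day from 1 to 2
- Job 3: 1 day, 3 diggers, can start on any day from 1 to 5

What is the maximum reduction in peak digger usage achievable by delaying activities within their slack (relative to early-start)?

3

Early-start peak: d1:8  d2:5  d3:2  d4:2  d5:0 ⇒ 8.
Leveled (Job 1@1, Job 2@1, Job 3@3): d1:5  d2:5  d3:5  d4:2  d5:0 ⇒ 5.
Reduction 8 − 5 = 3.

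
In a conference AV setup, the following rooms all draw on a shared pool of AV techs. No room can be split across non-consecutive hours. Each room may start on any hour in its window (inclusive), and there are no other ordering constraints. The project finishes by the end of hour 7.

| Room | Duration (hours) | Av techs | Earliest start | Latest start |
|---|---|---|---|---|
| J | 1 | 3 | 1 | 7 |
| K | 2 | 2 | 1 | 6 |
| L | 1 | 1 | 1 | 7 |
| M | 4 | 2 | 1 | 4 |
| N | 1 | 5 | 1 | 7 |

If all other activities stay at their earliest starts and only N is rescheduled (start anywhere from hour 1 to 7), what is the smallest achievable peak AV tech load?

N@1: h1:13  h2:4  h3:2  h4:2  h5:0  h6:0  h7:0 → peak 13
N@2: h1:8  h2:9  h3:2  h4:2  h5:0  h6:0  h7:0 → peak 9
N@3: h1:8  h2:4  h3:7  h4:2  h5:0  h6:0  h7:0 → peak 8
N@4: h1:8  h2:4  h3:2  h4:7  h5:0  h6:0  h7:0 → peak 8
N@5: h1:8  h2:4  h3:2  h4:2  h5:5  h6:0  h7:0 → peak 8
N@6: h1:8  h2:4  h3:2  h4:2  h5:0  h6:5  h7:0 → peak 8
N@7: h1:8  h2:4  h3:2  h4:2  h5:0  h6:0  h7:5 → peak 8
Best is N@3, peak 8.

8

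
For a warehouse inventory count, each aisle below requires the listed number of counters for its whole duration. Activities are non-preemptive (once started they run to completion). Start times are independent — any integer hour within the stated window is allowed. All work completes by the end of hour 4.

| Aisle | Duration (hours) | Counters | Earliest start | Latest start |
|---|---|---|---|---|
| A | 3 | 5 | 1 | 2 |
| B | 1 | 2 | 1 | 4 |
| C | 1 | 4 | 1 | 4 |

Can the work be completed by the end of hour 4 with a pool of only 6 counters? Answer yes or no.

yes

Schedule A@1, B@4, C@4: h1:5  h2:5  h3:5  h4:6 — peak 6 ≤ 6.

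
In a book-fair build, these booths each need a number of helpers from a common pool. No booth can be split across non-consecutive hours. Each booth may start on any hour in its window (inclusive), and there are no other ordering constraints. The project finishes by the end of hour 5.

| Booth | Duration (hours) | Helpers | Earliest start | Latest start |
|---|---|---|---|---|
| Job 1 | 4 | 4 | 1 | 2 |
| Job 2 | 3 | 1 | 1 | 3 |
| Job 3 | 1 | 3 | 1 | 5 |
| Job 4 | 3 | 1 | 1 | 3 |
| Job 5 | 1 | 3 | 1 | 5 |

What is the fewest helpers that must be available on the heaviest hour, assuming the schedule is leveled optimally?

6

Early-start (Job 1@1, Job 2@1, Job 3@1, Job 4@1, Job 5@1) gives peak 12: h1:12  h2:6  h3:6  h4:4  h5:0.
Shift Job 3→5, Job 5→5.
Schedule Job 1@1, Job 2@1, Job 3@5, Job 4@1, Job 5@5: h1:6  h2:6  h3:6  h4:4  h5:6 — peak 6.
Total helper-hours = 28 over 5 hours ⇒ peak ≥ ⌈28/5⌉ = 6, so 6 is optimal.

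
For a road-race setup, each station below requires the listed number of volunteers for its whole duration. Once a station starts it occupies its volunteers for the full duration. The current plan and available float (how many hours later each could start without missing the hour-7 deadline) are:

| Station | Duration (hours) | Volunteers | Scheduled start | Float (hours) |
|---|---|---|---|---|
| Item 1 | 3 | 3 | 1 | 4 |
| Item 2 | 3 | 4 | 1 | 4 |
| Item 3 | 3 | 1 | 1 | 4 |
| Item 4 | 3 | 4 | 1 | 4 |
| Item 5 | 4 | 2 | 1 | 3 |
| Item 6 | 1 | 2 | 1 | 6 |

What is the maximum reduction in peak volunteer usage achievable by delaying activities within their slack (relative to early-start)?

9

Early-start peak: h1:16  h2:14  h3:14  h4:2  h5:0  h6:0  h7:0 ⇒ 16.
Leveled (Item 1@1, Item 2@1, Item 3@4, Item 4@4, Item 5@4, Item 6@7): h1:7  h2:7  h3:7  h4:7  h5:7  h6:7  h7:4 ⇒ 7.
Reduction 16 − 7 = 9.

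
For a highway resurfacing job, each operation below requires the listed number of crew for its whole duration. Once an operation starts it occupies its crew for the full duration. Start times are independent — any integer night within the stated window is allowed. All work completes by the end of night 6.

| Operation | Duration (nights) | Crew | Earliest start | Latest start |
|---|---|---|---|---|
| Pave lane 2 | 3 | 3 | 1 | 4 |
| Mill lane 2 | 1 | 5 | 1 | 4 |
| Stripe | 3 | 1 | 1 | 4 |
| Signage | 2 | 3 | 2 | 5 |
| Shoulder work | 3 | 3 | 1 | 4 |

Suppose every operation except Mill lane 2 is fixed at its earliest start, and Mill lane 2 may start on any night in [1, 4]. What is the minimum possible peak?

Mill lane 2@1: n1:12  n2:10  n3:10  n4:0  n5:0  n6:0 → peak 12
Mill lane 2@2: n1:7  n2:15  n3:10  n4:0  n5:0  n6:0 → peak 15
Mill lane 2@3: n1:7  n2:10  n3:15  n4:0  n5:0  n6:0 → peak 15
Mill lane 2@4: n1:7  n2:10  n3:10  n4:5  n5:0  n6:0 → peak 10
Best is Mill lane 2@4, peak 10.

10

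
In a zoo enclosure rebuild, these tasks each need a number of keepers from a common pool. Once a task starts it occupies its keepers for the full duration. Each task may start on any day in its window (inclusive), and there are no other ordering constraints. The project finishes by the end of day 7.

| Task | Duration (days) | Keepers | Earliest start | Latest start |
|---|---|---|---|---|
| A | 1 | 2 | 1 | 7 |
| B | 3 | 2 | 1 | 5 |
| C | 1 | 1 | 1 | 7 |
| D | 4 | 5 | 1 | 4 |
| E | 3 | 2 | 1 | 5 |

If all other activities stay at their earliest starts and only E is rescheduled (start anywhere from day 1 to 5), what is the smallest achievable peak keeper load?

E@1: d1:12  d2:9  d3:9  d4:5  d5:0  d6:0  d7:0 → peak 12
E@2: d1:10  d2:9  d3:9  d4:7  d5:0  d6:0  d7:0 → peak 10
E@3: d1:10  d2:7  d3:9  d4:7  d5:2  d6:0  d7:0 → peak 10
E@4: d1:10  d2:7  d3:7  d4:7  d5:2  d6:2  d7:0 → peak 10
E@5: d1:10  d2:7  d3:7  d4:5  d5:2  d6:2  d7:2 → peak 10
Best is E@2, peak 10.

10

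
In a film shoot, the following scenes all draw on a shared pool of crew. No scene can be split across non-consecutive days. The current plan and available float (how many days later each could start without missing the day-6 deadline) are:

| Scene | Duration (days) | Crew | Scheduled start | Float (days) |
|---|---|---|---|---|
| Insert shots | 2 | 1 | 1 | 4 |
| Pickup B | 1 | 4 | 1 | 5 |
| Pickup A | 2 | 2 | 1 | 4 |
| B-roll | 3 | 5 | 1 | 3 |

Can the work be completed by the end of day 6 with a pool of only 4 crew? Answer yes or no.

no

Total crew member-days = 25; over 6 days the average is 25/6 > 4, so some day must exceed 4.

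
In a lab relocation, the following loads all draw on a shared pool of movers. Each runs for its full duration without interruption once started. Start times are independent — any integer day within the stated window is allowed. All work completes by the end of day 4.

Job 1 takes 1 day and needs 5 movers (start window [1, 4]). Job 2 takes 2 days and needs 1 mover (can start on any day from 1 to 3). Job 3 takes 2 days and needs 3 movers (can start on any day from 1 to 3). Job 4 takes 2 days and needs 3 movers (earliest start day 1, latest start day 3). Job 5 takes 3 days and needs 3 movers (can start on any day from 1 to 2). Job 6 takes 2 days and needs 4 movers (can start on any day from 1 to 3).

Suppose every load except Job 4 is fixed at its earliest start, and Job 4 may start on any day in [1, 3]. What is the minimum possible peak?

Job 4@1: d1:19  d2:14  d3:3  d4:0 → peak 19
Job 4@2: d1:16  d2:14  d3:6  d4:0 → peak 16
Job 4@3: d1:16  d2:11  d3:6  d4:3 → peak 16
Best is Job 4@2, peak 16.

16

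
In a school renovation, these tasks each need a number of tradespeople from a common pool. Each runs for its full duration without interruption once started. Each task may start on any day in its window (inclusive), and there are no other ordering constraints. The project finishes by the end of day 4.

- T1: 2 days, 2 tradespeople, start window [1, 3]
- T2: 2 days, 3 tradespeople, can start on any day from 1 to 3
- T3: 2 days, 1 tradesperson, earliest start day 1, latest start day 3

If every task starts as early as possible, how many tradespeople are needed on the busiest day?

6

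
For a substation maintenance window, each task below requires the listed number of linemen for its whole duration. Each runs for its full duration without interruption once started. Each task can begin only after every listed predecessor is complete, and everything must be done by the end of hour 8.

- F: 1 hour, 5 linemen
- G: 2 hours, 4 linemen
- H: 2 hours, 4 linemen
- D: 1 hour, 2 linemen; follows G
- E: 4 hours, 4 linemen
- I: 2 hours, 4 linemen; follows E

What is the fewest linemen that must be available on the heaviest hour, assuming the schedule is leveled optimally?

8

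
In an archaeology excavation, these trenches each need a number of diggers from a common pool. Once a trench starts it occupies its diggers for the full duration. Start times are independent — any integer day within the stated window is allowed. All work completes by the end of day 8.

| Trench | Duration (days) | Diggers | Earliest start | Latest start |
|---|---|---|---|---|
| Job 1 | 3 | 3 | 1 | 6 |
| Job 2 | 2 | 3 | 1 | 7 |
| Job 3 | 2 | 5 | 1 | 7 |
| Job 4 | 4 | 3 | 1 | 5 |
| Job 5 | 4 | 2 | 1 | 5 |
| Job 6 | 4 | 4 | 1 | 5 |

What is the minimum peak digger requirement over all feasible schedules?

9

Early-start (Job 1@1, Job 2@1, Job 3@1, Job 4@1, Job 5@1, Job 6@1) gives peak 20: d1:20  d2:20  d3:12  d4:9  d5:0  d6:0  d7:0  d8:0.
Shift Job 3→3, Job 4→4, Job 5→5, Job 6→5.
Schedule Job 1@1, Job 2@1, Job 3@3, Job 4@4, Job 5@5, Job 6@5: d1:6  d2:6  d3:8  d4:8  d5:9  d6:9  d7:9  d8:6 — peak 9.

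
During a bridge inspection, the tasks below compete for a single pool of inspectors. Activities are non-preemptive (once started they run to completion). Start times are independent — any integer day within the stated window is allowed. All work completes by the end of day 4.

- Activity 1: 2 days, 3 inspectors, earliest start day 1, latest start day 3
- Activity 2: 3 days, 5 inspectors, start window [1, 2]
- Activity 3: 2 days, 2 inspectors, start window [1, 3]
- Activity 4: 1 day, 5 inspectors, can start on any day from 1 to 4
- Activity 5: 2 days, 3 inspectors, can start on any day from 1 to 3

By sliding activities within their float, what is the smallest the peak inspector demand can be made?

Early-start (Activity 1@1, Activity 2@1, Activity 3@1, Activity 4@1, Activity 5@1) gives peak 18: d1:18  d2:13  d3:5  d4:0.
Shift Activity 4→4, Activity 5→3.
Schedule Activity 1@1, Activity 2@1, Activity 3@1, Activity 4@4, Activity 5@3: d1:10  d2:10  d3:8  d4:8 — peak 10.

10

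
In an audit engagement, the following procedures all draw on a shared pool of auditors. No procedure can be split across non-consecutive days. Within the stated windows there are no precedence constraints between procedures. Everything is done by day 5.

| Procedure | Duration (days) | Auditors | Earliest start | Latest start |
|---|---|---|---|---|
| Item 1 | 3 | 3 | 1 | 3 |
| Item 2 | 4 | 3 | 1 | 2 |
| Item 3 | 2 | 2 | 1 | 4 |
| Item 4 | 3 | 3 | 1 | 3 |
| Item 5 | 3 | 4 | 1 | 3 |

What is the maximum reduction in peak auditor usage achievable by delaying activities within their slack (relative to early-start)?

Early-start peak: d1:15  d2:15  d3:13  d4:3  d5:0 ⇒ 15.
Leveled (Item 1@1, Item 2@1, Item 3@1, Item 4@1, Item 5@3): d1:11  d2:11  d3:13  d4:7  d5:4 ⇒ 13.
Reduction 15 − 13 = 2.

2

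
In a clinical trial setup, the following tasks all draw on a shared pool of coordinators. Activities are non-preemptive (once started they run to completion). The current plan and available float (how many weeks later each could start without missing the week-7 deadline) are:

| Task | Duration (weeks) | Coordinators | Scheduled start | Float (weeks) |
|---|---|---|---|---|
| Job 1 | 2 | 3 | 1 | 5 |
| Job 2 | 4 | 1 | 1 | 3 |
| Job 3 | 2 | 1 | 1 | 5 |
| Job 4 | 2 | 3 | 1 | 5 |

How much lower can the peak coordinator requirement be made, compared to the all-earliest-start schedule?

Early-start peak: w1:8  w2:8  w3:1  w4:1  w5:0  w6:0  w7:0 ⇒ 8.
Leveled (Job 1@1, Job 2@1, Job 3@3, Job 4@5): w1:4  w2:4  w3:2  w4:2  w5:3  w6:3  w7:0 ⇒ 4.
Reduction 8 − 4 = 4.

4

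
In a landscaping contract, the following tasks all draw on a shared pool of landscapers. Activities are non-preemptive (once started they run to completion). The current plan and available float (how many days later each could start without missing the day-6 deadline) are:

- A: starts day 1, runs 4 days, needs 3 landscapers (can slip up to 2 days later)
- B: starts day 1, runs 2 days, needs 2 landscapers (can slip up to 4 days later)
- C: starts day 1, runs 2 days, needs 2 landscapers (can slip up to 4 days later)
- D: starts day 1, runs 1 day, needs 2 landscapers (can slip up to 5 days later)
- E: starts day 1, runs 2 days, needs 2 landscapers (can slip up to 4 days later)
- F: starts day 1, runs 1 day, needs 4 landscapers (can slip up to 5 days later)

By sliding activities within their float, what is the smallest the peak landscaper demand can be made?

6

Early-start (A@1, B@1, C@1, D@1, E@1, F@1) gives peak 15: d1:15  d2:9  d3:3  d4:3  d5:0  d6:0.
Shift C→3, D→5, E→5, F→6.
Schedule A@1, B@1, C@3, D@5, E@5, F@6: d1:5  d2:5  d3:5  d4:5  d5:4  d6:6 — peak 6.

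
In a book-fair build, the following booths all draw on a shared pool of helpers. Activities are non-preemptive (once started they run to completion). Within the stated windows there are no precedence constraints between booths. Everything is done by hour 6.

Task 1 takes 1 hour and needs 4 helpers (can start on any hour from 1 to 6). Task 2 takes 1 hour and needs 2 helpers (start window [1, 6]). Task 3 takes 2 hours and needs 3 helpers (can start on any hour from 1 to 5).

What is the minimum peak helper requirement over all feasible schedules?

Early-start (Task 1@1, Task 2@1, Task 3@1) gives peak 9: h1:9  h2:3  h3:0  h4:0  h5:0  h6:0.
Shift Task 2→2, Task 3→3.
Schedule Task 1@1, Task 2@2, Task 3@3: h1:4  h2:2  h3:3  h4:3  h5:0  h6:0 — peak 4.

4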